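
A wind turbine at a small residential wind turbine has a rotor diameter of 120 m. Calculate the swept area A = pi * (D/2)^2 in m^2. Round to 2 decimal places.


Compute the rotor radius:
  r = D / 2 = 120 / 2 = 60.0 m
Calculate swept area:
  A = pi * r^2 = pi * 60.0^2
  A = 11309.73 m^2

11309.73


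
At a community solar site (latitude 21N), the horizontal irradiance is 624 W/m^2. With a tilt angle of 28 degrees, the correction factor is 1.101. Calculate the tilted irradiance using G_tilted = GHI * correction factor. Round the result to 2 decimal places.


Identify the given values:
  GHI = 624 W/m^2, tilt correction factor = 1.101
Apply the formula G_tilted = GHI * factor:
  G_tilted = 624 * 1.101
  G_tilted = 687.02 W/m^2

687.02


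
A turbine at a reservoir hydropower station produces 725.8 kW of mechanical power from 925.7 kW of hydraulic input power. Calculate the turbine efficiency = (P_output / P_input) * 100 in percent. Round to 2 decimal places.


Turbine efficiency = (output power / input power) * 100
eta = (725.8 / 925.7) * 100
eta = 78.41%

78.41


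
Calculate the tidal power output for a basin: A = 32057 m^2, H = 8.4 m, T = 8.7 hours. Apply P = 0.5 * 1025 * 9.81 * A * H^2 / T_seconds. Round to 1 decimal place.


Convert period to seconds: T = 8.7 * 3600 = 31320.0 s
H^2 = 8.4^2 = 70.56
P = 0.5 * rho * g * A * H^2 / T
P = 0.5 * 1025 * 9.81 * 32057 * 70.56 / 31320.0
P = 363096.9 W

363096.9


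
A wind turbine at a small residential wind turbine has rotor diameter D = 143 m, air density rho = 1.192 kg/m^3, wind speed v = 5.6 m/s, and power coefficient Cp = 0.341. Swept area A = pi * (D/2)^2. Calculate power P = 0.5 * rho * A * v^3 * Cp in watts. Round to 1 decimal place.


Step 1 -- Compute swept area:
  A = pi * (D/2)^2 = pi * (143/2)^2 = 16060.61 m^2
Step 2 -- Apply wind power equation:
  P = 0.5 * rho * A * v^3 * Cp
  v^3 = 5.6^3 = 175.616
  P = 0.5 * 1.192 * 16060.61 * 175.616 * 0.341
  P = 573227.0 W

573227.0


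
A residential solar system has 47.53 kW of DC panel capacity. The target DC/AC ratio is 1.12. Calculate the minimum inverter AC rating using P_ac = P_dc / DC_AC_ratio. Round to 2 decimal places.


The inverter AC capacity is determined by the DC/AC ratio.
Given: P_dc = 47.53 kW, DC/AC ratio = 1.12
P_ac = P_dc / ratio = 47.53 / 1.12
P_ac = 42.44 kW

42.44


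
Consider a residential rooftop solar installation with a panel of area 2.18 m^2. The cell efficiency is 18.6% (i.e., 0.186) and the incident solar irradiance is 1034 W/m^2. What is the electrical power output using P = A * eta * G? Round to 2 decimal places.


Use the solar power formula P = A * eta * G.
Given: A = 2.18 m^2, eta = 0.186, G = 1034 W/m^2
P = 2.18 * 0.186 * 1034
P = 419.27 W

419.27


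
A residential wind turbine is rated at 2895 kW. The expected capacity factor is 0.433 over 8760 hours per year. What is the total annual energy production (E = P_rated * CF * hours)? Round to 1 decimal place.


Annual energy = rated_kW * capacity_factor * hours_per_year
Given: P_rated = 2895 kW, CF = 0.433, hours = 8760
E = 2895 * 0.433 * 8760
E = 10980966.6 kWh

10980966.6


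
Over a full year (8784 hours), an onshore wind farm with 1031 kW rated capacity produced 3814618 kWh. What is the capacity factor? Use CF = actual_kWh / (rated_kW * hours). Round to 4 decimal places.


Capacity factor = actual output / maximum possible output
Maximum possible = rated * hours = 1031 * 8784 = 9056304 kWh
CF = 3814618 / 9056304
CF = 0.4212

0.4212


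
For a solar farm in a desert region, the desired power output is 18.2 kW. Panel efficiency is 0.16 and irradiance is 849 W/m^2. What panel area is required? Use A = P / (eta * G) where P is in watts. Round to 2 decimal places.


Convert target power to watts: P = 18.2 * 1000 = 18200.0 W
Compute denominator: eta * G = 0.16 * 849 = 135.84
Required area A = P / (eta * G) = 18200.0 / 135.84
A = 133.98 m^2

133.98


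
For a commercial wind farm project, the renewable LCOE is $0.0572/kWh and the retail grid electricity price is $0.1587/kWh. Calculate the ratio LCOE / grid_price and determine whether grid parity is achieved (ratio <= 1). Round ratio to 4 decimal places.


Compare LCOE to grid price:
  LCOE = $0.0572/kWh, Grid price = $0.1587/kWh
  Ratio = LCOE / grid_price = 0.0572 / 0.1587 = 0.3604
  Grid parity achieved (ratio <= 1)? yes

0.3604


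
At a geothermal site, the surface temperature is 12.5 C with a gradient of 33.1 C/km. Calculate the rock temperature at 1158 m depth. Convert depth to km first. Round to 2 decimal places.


Convert depth to km: 1158 / 1000 = 1.158 km
Temperature increase = gradient * depth_km = 33.1 * 1.158 = 38.33 C
Temperature at depth = T_surface + delta_T = 12.5 + 38.33
T = 50.83 C

50.83


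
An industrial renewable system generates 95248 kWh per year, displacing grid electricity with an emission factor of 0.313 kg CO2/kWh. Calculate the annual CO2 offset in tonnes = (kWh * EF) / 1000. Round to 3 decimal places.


CO2 offset in kg = generation * emission_factor
CO2 offset = 95248 * 0.313 = 29812.62 kg
Convert to tonnes:
  CO2 offset = 29812.62 / 1000 = 29.813 tonnes

29.813


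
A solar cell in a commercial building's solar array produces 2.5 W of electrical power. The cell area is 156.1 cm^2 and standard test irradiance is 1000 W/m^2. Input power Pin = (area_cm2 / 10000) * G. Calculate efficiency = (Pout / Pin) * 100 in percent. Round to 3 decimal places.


First compute the input power:
  Pin = area_cm2 / 10000 * G = 156.1 / 10000 * 1000 = 15.61 W
Then compute efficiency:
  Efficiency = (Pout / Pin) * 100 = (2.5 / 15.61) * 100
  Efficiency = 16.015%

16.015


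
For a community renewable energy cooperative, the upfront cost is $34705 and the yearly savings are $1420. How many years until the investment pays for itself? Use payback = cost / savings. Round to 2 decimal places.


Simple payback period = initial cost / annual savings
Payback = 34705 / 1420
Payback = 24.44 years

24.44


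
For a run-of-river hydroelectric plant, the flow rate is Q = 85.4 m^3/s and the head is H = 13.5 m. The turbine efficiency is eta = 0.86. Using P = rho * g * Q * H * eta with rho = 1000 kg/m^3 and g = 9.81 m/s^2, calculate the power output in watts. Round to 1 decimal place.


Apply the hydropower formula P = rho * g * Q * H * eta
rho * g = 1000 * 9.81 = 9810.0
P = 9810.0 * 85.4 * 13.5 * 0.86
P = 9726556.1 W

9726556.1


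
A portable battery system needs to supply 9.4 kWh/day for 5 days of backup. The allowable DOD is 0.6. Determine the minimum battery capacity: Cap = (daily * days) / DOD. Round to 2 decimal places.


Total energy needed = daily * days = 9.4 * 5 = 47.0 kWh
Account for depth of discharge:
  Cap = total_energy / DOD = 47.0 / 0.6
  Cap = 78.33 kWh

78.33


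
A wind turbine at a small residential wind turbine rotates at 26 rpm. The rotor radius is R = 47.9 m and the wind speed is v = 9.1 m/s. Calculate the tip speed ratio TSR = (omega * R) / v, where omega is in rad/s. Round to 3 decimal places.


Convert rotational speed to rad/s:
  omega = 26 * 2 * pi / 60 = 2.7227 rad/s
Compute tip speed:
  v_tip = omega * R = 2.7227 * 47.9 = 130.418 m/s
Tip speed ratio:
  TSR = v_tip / v_wind = 130.418 / 9.1 = 14.332

14.332


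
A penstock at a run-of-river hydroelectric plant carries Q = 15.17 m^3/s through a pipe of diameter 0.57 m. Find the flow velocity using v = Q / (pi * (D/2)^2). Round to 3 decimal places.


Compute pipe cross-sectional area:
  A = pi * (D/2)^2 = pi * (0.57/2)^2 = 0.2552 m^2
Calculate velocity:
  v = Q / A = 15.17 / 0.2552
  v = 59.449 m/s

59.449


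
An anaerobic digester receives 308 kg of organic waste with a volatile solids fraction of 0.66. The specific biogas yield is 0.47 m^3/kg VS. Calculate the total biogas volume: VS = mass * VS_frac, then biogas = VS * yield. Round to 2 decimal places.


Compute volatile solids:
  VS = mass * VS_fraction = 308 * 0.66 = 203.28 kg
Calculate biogas volume:
  Biogas = VS * specific_yield = 203.28 * 0.47
  Biogas = 95.54 m^3

95.54


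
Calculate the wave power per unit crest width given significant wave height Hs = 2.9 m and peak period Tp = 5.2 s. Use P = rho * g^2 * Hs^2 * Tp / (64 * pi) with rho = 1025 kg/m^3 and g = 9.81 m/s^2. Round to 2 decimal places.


Apply wave power formula:
  g^2 = 9.81^2 = 96.2361
  Hs^2 = 2.9^2 = 8.41
  Numerator = rho * g^2 * Hs^2 * Tp = 1025 * 96.2361 * 8.41 * 5.2 = 4313812.05
  Denominator = 64 * pi = 201.0619
  P = 4313812.05 / 201.0619 = 21455.14 W/m

21455.14


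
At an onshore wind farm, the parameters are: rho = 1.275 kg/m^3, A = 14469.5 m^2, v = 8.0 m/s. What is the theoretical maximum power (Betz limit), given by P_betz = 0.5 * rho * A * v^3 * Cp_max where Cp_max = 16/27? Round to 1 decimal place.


The Betz coefficient Cp_max = 16/27 = 0.5926
v^3 = 8.0^3 = 512.0
P_betz = 0.5 * rho * A * v^3 * Cp_max
P_betz = 0.5 * 1.275 * 14469.5 * 512.0 * 0.5926
P_betz = 2798722.8 W

2798722.8


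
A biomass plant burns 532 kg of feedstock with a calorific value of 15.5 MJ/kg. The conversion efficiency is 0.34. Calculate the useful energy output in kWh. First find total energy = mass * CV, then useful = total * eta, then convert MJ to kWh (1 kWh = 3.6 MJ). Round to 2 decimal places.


Total energy = mass * CV = 532 * 15.5 = 8246.0 MJ
Useful energy = total * eta = 8246.0 * 0.34 = 2803.64 MJ
Convert to kWh: 2803.64 / 3.6
Useful energy = 778.79 kWh

778.79


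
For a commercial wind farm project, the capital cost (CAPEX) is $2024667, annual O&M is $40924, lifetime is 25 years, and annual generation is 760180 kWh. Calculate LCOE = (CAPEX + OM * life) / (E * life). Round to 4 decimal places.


Total cost = CAPEX + OM * lifetime = 2024667 + 40924 * 25 = 2024667 + 1023100 = 3047767
Total generation = annual * lifetime = 760180 * 25 = 19004500 kWh
LCOE = 3047767 / 19004500
LCOE = 0.1604 $/kWh

0.1604


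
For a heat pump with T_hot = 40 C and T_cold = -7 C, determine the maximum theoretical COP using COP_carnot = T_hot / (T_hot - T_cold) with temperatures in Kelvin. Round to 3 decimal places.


Convert to Kelvin:
  T_hot = 40 + 273.15 = 313.15 K
  T_cold = -7 + 273.15 = 266.15 K
Apply Carnot COP formula:
  COP = T_hot_K / (T_hot_K - T_cold_K) = 313.15 / 47.0
  COP = 6.663

6.663


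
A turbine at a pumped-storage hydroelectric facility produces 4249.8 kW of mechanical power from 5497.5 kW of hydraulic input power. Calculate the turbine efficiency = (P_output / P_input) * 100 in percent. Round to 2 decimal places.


Turbine efficiency = (output power / input power) * 100
eta = (4249.8 / 5497.5) * 100
eta = 77.30%

77.30


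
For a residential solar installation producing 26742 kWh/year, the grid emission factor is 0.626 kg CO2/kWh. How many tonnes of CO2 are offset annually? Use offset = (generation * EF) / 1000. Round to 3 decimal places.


CO2 offset in kg = generation * emission_factor
CO2 offset = 26742 * 0.626 = 16740.49 kg
Convert to tonnes:
  CO2 offset = 16740.49 / 1000 = 16.740 tonnes

16.740


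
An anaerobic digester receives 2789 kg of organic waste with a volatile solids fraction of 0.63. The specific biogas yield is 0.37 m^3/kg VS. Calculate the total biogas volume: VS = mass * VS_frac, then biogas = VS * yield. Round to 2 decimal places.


Compute volatile solids:
  VS = mass * VS_fraction = 2789 * 0.63 = 1757.07 kg
Calculate biogas volume:
  Biogas = VS * specific_yield = 1757.07 * 0.37
  Biogas = 650.12 m^3

650.12


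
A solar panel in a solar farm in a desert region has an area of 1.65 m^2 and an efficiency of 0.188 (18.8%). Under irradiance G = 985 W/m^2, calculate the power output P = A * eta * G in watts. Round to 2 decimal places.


Use the solar power formula P = A * eta * G.
Given: A = 1.65 m^2, eta = 0.188, G = 985 W/m^2
P = 1.65 * 0.188 * 985
P = 305.55 W

305.55


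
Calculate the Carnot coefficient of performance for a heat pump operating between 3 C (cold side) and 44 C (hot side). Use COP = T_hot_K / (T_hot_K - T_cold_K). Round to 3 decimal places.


Convert to Kelvin:
  T_hot = 44 + 273.15 = 317.15 K
  T_cold = 3 + 273.15 = 276.15 K
Apply Carnot COP formula:
  COP = T_hot_K / (T_hot_K - T_cold_K) = 317.15 / 41.0
  COP = 7.735

7.735


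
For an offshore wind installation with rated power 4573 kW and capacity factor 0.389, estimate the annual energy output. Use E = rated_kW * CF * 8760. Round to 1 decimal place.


Annual energy = rated_kW * capacity_factor * hours_per_year
Given: P_rated = 4573 kW, CF = 0.389, hours = 8760
E = 4573 * 0.389 * 8760
E = 15583137.7 kWh

15583137.7


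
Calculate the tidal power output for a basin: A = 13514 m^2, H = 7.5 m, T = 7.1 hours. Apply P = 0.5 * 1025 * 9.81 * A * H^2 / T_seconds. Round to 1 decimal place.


Convert period to seconds: T = 7.1 * 3600 = 25560.0 s
H^2 = 7.5^2 = 56.25
P = 0.5 * rho * g * A * H^2 / T
P = 0.5 * 1025 * 9.81 * 13514 * 56.25 / 25560.0
P = 149523.2 W

149523.2


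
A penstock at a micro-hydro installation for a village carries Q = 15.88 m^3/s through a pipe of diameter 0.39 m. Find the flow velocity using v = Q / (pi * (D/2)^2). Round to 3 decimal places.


Compute pipe cross-sectional area:
  A = pi * (D/2)^2 = pi * (0.39/2)^2 = 0.1195 m^2
Calculate velocity:
  v = Q / A = 15.88 / 0.1195
  v = 132.933 m/s

132.933


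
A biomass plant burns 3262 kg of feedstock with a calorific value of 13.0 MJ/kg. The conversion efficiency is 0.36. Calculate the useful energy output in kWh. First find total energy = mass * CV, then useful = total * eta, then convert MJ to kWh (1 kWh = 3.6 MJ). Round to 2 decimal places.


Total energy = mass * CV = 3262 * 13.0 = 42406.0 MJ
Useful energy = total * eta = 42406.0 * 0.36 = 15266.16 MJ
Convert to kWh: 15266.16 / 3.6
Useful energy = 4240.60 kWh

4240.60


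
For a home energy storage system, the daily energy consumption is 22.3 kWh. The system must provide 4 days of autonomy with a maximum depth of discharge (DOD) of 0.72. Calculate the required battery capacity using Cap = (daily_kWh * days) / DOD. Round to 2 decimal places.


Total energy needed = daily * days = 22.3 * 4 = 89.2 kWh
Account for depth of discharge:
  Cap = total_energy / DOD = 89.2 / 0.72
  Cap = 123.89 kWh

123.89


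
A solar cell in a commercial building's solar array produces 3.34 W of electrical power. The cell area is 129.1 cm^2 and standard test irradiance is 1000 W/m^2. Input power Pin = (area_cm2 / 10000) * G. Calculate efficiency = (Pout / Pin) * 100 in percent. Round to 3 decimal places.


First compute the input power:
  Pin = area_cm2 / 10000 * G = 129.1 / 10000 * 1000 = 12.91 W
Then compute efficiency:
  Efficiency = (Pout / Pin) * 100 = (3.34 / 12.91) * 100
  Efficiency = 25.871%

25.871


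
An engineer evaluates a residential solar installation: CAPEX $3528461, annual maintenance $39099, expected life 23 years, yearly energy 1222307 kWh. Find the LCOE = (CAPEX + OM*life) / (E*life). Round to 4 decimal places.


Total cost = CAPEX + OM * lifetime = 3528461 + 39099 * 23 = 3528461 + 899277 = 4427738
Total generation = annual * lifetime = 1222307 * 23 = 28113061 kWh
LCOE = 4427738 / 28113061
LCOE = 0.1575 $/kWh

0.1575


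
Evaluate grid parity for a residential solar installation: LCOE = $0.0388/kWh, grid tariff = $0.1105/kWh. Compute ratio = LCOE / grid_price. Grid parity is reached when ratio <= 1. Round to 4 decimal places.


Compare LCOE to grid price:
  LCOE = $0.0388/kWh, Grid price = $0.1105/kWh
  Ratio = LCOE / grid_price = 0.0388 / 0.1105 = 0.3511
  Grid parity achieved (ratio <= 1)? yes

0.3511


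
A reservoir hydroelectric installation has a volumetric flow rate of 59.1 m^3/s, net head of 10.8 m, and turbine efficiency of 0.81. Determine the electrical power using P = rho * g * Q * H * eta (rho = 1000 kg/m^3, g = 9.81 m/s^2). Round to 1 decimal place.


Apply the hydropower formula P = rho * g * Q * H * eta
rho * g = 1000 * 9.81 = 9810.0
P = 9810.0 * 59.1 * 10.8 * 0.81
P = 5071836.7 W

5071836.7


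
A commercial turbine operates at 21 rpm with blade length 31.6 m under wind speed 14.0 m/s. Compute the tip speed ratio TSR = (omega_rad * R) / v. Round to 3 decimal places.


Convert rotational speed to rad/s:
  omega = 21 * 2 * pi / 60 = 2.1991 rad/s
Compute tip speed:
  v_tip = omega * R = 2.1991 * 31.6 = 69.492 m/s
Tip speed ratio:
  TSR = v_tip / v_wind = 69.492 / 14.0 = 4.964

4.964


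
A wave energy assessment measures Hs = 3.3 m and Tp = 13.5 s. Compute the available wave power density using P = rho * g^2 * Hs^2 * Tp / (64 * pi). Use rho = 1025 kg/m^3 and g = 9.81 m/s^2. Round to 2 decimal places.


Apply wave power formula:
  g^2 = 9.81^2 = 96.2361
  Hs^2 = 3.3^2 = 10.89
  Numerator = rho * g^2 * Hs^2 * Tp = 1025 * 96.2361 * 10.89 * 13.5 = 14501854.0
  Denominator = 64 * pi = 201.0619
  P = 14501854.0 / 201.0619 = 72126.30 W/m

72126.30


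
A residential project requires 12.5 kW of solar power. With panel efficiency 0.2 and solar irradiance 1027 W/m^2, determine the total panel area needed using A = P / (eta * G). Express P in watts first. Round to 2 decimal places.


Convert target power to watts: P = 12.5 * 1000 = 12500.0 W
Compute denominator: eta * G = 0.2 * 1027 = 205.4
Required area A = P / (eta * G) = 12500.0 / 205.4
A = 60.86 m^2

60.86


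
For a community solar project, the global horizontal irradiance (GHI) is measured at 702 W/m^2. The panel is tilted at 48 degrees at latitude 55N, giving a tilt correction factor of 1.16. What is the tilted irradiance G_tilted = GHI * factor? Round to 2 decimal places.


Identify the given values:
  GHI = 702 W/m^2, tilt correction factor = 1.16
Apply the formula G_tilted = GHI * factor:
  G_tilted = 702 * 1.16
  G_tilted = 814.32 W/m^2

814.32


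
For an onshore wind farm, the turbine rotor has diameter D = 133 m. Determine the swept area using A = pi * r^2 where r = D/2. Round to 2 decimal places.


Compute the rotor radius:
  r = D / 2 = 133 / 2 = 66.5 m
Calculate swept area:
  A = pi * r^2 = pi * 66.5^2
  A = 13892.91 m^2

13892.91


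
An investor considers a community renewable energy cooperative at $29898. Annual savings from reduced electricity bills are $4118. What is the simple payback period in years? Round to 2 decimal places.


Simple payback period = initial cost / annual savings
Payback = 29898 / 4118
Payback = 7.26 years

7.26


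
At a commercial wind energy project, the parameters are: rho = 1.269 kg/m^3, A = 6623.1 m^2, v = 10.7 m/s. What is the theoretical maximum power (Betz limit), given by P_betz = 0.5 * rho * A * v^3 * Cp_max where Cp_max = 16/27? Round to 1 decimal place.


The Betz coefficient Cp_max = 16/27 = 0.5926
v^3 = 10.7^3 = 1225.043
P_betz = 0.5 * rho * A * v^3 * Cp_max
P_betz = 0.5 * 1.269 * 6623.1 * 1225.043 * 0.5926
P_betz = 3050706.9 W

3050706.9


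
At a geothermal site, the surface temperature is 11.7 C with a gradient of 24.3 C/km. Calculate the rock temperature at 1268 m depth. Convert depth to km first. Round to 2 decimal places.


Convert depth to km: 1268 / 1000 = 1.268 km
Temperature increase = gradient * depth_km = 24.3 * 1.268 = 30.81 C
Temperature at depth = T_surface + delta_T = 11.7 + 30.81
T = 42.51 C

42.51


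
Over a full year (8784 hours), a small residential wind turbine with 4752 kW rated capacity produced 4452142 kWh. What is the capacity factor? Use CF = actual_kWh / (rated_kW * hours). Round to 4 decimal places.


Capacity factor = actual output / maximum possible output
Maximum possible = rated * hours = 4752 * 8784 = 41741568 kWh
CF = 4452142 / 41741568
CF = 0.1067

0.1067


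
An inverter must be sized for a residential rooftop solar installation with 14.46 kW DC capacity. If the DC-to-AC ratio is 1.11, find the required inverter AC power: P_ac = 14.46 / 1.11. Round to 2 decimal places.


The inverter AC capacity is determined by the DC/AC ratio.
Given: P_dc = 14.46 kW, DC/AC ratio = 1.11
P_ac = P_dc / ratio = 14.46 / 1.11
P_ac = 13.03 kW

13.03


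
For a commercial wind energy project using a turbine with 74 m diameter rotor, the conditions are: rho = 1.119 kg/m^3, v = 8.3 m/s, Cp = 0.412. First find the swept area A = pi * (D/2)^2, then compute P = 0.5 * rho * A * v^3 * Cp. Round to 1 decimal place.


Step 1 -- Compute swept area:
  A = pi * (D/2)^2 = pi * (74/2)^2 = 4300.84 m^2
Step 2 -- Apply wind power equation:
  P = 0.5 * rho * A * v^3 * Cp
  v^3 = 8.3^3 = 571.787
  P = 0.5 * 1.119 * 4300.84 * 571.787 * 0.412
  P = 566871.9 W

566871.9


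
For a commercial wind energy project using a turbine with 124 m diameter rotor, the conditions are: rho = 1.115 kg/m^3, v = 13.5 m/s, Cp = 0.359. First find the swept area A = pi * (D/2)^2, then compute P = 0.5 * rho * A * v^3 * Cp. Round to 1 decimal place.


Step 1 -- Compute swept area:
  A = pi * (D/2)^2 = pi * (124/2)^2 = 12076.28 m^2
Step 2 -- Apply wind power equation:
  P = 0.5 * rho * A * v^3 * Cp
  v^3 = 13.5^3 = 2460.375
  P = 0.5 * 1.115 * 12076.28 * 2460.375 * 0.359
  P = 5946670.5 W

5946670.5


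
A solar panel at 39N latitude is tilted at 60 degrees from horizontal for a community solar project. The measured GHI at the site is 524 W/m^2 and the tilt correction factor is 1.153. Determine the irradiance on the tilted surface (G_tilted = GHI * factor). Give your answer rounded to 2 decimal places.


Identify the given values:
  GHI = 524 W/m^2, tilt correction factor = 1.153
Apply the formula G_tilted = GHI * factor:
  G_tilted = 524 * 1.153
  G_tilted = 604.17 W/m^2

604.17


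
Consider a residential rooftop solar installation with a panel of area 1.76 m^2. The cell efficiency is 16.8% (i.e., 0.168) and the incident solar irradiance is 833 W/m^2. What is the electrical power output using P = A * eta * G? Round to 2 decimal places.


Use the solar power formula P = A * eta * G.
Given: A = 1.76 m^2, eta = 0.168, G = 833 W/m^2
P = 1.76 * 0.168 * 833
P = 246.30 W

246.30


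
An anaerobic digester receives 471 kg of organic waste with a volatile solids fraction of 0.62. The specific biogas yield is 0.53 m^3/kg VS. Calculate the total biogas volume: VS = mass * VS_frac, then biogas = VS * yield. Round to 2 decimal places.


Compute volatile solids:
  VS = mass * VS_fraction = 471 * 0.62 = 292.02 kg
Calculate biogas volume:
  Biogas = VS * specific_yield = 292.02 * 0.53
  Biogas = 154.77 m^3

154.77


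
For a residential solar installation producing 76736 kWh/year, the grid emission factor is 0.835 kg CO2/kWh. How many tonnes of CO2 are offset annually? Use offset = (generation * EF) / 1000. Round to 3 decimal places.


CO2 offset in kg = generation * emission_factor
CO2 offset = 76736 * 0.835 = 64074.56 kg
Convert to tonnes:
  CO2 offset = 64074.56 / 1000 = 64.075 tonnes

64.075


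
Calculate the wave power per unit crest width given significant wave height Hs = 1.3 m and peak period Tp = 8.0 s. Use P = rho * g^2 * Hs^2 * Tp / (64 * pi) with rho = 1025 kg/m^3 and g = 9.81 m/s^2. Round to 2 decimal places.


Apply wave power formula:
  g^2 = 9.81^2 = 96.2361
  Hs^2 = 1.3^2 = 1.69
  Numerator = rho * g^2 * Hs^2 * Tp = 1025 * 96.2361 * 1.69 * 8.0 = 1333639.87
  Denominator = 64 * pi = 201.0619
  P = 1333639.87 / 201.0619 = 6632.98 W/m

6632.98


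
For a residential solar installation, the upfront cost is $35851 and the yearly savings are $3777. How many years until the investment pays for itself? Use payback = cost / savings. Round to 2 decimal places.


Simple payback period = initial cost / annual savings
Payback = 35851 / 3777
Payback = 9.49 years

9.49


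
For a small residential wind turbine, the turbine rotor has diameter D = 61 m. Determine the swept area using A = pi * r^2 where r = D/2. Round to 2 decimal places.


Compute the rotor radius:
  r = D / 2 = 61 / 2 = 30.5 m
Calculate swept area:
  A = pi * r^2 = pi * 30.5^2
  A = 2922.47 m^2

2922.47


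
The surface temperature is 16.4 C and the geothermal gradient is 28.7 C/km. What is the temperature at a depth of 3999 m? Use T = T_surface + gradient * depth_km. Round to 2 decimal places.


Convert depth to km: 3999 / 1000 = 3.999 km
Temperature increase = gradient * depth_km = 28.7 * 3.999 = 114.77 C
Temperature at depth = T_surface + delta_T = 16.4 + 114.77
T = 131.17 C

131.17


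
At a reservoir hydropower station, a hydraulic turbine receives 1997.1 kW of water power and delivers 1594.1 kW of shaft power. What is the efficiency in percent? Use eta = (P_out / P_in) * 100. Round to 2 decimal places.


Turbine efficiency = (output power / input power) * 100
eta = (1594.1 / 1997.1) * 100
eta = 79.82%

79.82


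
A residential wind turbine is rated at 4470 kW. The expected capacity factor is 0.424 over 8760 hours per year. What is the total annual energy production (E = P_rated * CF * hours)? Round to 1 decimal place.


Annual energy = rated_kW * capacity_factor * hours_per_year
Given: P_rated = 4470 kW, CF = 0.424, hours = 8760
E = 4470 * 0.424 * 8760
E = 16602652.8 kWh

16602652.8


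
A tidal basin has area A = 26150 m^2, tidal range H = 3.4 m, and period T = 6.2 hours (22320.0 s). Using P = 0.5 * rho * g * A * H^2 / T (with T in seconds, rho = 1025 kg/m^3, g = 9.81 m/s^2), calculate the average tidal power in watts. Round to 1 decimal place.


Convert period to seconds: T = 6.2 * 3600 = 22320.0 s
H^2 = 3.4^2 = 11.56
P = 0.5 * rho * g * A * H^2 / T
P = 0.5 * 1025 * 9.81 * 26150 * 11.56 / 22320.0
P = 68092.3 W

68092.3


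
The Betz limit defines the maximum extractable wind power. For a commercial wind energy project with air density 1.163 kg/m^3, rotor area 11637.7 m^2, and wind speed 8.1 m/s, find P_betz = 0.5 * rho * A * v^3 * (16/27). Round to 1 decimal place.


The Betz coefficient Cp_max = 16/27 = 0.5926
v^3 = 8.1^3 = 531.441
P_betz = 0.5 * rho * A * v^3 * Cp_max
P_betz = 0.5 * 1.163 * 11637.7 * 531.441 * 0.5926
P_betz = 2131219.4 W

2131219.4


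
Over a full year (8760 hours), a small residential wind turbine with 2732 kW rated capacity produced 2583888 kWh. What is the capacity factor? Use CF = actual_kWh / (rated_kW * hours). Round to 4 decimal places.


Capacity factor = actual output / maximum possible output
Maximum possible = rated * hours = 2732 * 8760 = 23932320 kWh
CF = 2583888 / 23932320
CF = 0.1080

0.1080


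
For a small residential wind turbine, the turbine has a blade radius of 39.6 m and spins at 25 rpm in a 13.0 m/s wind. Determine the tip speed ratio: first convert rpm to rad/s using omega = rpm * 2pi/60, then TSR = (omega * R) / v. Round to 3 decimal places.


Convert rotational speed to rad/s:
  omega = 25 * 2 * pi / 60 = 2.618 rad/s
Compute tip speed:
  v_tip = omega * R = 2.618 * 39.6 = 103.673 m/s
Tip speed ratio:
  TSR = v_tip / v_wind = 103.673 / 13.0 = 7.975

7.975


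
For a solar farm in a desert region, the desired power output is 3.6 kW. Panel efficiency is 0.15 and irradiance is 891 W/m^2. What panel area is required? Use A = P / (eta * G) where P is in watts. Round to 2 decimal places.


Convert target power to watts: P = 3.6 * 1000 = 3600.0 W
Compute denominator: eta * G = 0.15 * 891 = 133.65
Required area A = P / (eta * G) = 3600.0 / 133.65
A = 26.94 m^2

26.94


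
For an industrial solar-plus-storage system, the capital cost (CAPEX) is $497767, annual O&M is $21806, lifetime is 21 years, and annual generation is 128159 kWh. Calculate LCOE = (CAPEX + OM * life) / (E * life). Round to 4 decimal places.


Total cost = CAPEX + OM * lifetime = 497767 + 21806 * 21 = 497767 + 457926 = 955693
Total generation = annual * lifetime = 128159 * 21 = 2691339 kWh
LCOE = 955693 / 2691339
LCOE = 0.3551 $/kWh

0.3551


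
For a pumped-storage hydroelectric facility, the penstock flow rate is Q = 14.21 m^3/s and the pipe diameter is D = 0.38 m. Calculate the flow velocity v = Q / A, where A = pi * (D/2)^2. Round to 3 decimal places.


Compute pipe cross-sectional area:
  A = pi * (D/2)^2 = pi * (0.38/2)^2 = 0.1134 m^2
Calculate velocity:
  v = Q / A = 14.21 / 0.1134
  v = 125.296 m/s

125.296


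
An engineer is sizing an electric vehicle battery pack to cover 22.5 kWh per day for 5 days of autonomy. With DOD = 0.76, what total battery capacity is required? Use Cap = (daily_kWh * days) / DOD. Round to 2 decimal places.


Total energy needed = daily * days = 22.5 * 5 = 112.5 kWh
Account for depth of discharge:
  Cap = total_energy / DOD = 112.5 / 0.76
  Cap = 148.03 kWh

148.03


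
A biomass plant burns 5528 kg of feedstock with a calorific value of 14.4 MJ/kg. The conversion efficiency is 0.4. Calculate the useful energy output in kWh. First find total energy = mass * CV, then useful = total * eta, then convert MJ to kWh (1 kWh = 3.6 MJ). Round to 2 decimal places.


Total energy = mass * CV = 5528 * 14.4 = 79603.2 MJ
Useful energy = total * eta = 79603.2 * 0.4 = 31841.28 MJ
Convert to kWh: 31841.28 / 3.6
Useful energy = 8844.80 kWh

8844.80


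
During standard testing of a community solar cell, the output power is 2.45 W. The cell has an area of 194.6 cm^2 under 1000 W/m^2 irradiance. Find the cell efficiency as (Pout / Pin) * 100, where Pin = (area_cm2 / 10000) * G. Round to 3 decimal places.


First compute the input power:
  Pin = area_cm2 / 10000 * G = 194.6 / 10000 * 1000 = 19.46 W
Then compute efficiency:
  Efficiency = (Pout / Pin) * 100 = (2.45 / 19.46) * 100
  Efficiency = 12.590%

12.590


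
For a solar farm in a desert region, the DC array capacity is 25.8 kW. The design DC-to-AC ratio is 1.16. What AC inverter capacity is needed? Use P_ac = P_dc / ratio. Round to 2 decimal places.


The inverter AC capacity is determined by the DC/AC ratio.
Given: P_dc = 25.8 kW, DC/AC ratio = 1.16
P_ac = P_dc / ratio = 25.8 / 1.16
P_ac = 22.24 kW

22.24


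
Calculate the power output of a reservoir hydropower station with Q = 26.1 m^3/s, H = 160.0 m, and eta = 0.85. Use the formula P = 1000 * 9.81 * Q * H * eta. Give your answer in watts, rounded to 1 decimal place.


Apply the hydropower formula P = rho * g * Q * H * eta
rho * g = 1000 * 9.81 = 9810.0
P = 9810.0 * 26.1 * 160.0 * 0.85
P = 34821576.0 W

34821576.0


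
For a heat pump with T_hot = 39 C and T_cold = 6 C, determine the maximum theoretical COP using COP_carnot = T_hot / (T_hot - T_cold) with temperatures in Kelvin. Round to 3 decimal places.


Convert to Kelvin:
  T_hot = 39 + 273.15 = 312.15 K
  T_cold = 6 + 273.15 = 279.15 K
Apply Carnot COP formula:
  COP = T_hot_K / (T_hot_K - T_cold_K) = 312.15 / 33.0
  COP = 9.459

9.459


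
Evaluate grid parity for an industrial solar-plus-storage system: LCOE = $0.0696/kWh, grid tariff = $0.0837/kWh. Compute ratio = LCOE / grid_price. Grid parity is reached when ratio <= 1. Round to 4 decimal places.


Compare LCOE to grid price:
  LCOE = $0.0696/kWh, Grid price = $0.0837/kWh
  Ratio = LCOE / grid_price = 0.0696 / 0.0837 = 0.8315
  Grid parity achieved (ratio <= 1)? yes

0.8315


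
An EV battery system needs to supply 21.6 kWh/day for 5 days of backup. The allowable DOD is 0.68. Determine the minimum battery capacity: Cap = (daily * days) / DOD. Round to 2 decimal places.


Total energy needed = daily * days = 21.6 * 5 = 108.0 kWh
Account for depth of discharge:
  Cap = total_energy / DOD = 108.0 / 0.68
  Cap = 158.82 kWh

158.82


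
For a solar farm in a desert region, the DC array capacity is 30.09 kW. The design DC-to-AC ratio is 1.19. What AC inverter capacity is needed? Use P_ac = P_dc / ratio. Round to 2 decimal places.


The inverter AC capacity is determined by the DC/AC ratio.
Given: P_dc = 30.09 kW, DC/AC ratio = 1.19
P_ac = P_dc / ratio = 30.09 / 1.19
P_ac = 25.29 kW

25.29


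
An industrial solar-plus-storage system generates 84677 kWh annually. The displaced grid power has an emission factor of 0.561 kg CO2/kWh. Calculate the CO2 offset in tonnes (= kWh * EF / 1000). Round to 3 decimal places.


CO2 offset in kg = generation * emission_factor
CO2 offset = 84677 * 0.561 = 47503.8 kg
Convert to tonnes:
  CO2 offset = 47503.8 / 1000 = 47.504 tonnes

47.504


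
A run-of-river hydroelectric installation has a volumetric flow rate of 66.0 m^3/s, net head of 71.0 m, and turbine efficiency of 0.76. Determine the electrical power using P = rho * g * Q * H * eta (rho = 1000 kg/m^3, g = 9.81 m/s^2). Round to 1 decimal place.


Apply the hydropower formula P = rho * g * Q * H * eta
rho * g = 1000 * 9.81 = 9810.0
P = 9810.0 * 66.0 * 71.0 * 0.76
P = 34936941.6 W

34936941.6


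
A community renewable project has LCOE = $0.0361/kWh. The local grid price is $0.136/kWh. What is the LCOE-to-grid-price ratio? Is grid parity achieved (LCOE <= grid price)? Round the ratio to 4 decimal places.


Compare LCOE to grid price:
  LCOE = $0.0361/kWh, Grid price = $0.136/kWh
  Ratio = LCOE / grid_price = 0.0361 / 0.136 = 0.2654
  Grid parity achieved (ratio <= 1)? yes

0.2654


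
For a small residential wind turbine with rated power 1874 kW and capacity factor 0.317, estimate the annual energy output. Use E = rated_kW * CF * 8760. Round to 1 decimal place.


Annual energy = rated_kW * capacity_factor * hours_per_year
Given: P_rated = 1874 kW, CF = 0.317, hours = 8760
E = 1874 * 0.317 * 8760
E = 5203948.1 kWh

5203948.1


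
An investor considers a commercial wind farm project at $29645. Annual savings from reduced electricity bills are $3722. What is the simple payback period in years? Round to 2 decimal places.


Simple payback period = initial cost / annual savings
Payback = 29645 / 3722
Payback = 7.96 years

7.96


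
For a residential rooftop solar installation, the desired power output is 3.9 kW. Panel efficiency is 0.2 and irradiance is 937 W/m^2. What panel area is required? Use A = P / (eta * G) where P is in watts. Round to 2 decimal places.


Convert target power to watts: P = 3.9 * 1000 = 3900.0 W
Compute denominator: eta * G = 0.2 * 937 = 187.4
Required area A = P / (eta * G) = 3900.0 / 187.4
A = 20.81 m^2

20.81


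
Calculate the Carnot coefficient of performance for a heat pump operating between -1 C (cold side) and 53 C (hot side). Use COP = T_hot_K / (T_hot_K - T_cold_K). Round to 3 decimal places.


Convert to Kelvin:
  T_hot = 53 + 273.15 = 326.15 K
  T_cold = -1 + 273.15 = 272.15 K
Apply Carnot COP formula:
  COP = T_hot_K / (T_hot_K - T_cold_K) = 326.15 / 54.0
  COP = 6.040

6.040


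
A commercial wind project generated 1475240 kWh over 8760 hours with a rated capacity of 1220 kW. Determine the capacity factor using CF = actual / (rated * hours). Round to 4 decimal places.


Capacity factor = actual output / maximum possible output
Maximum possible = rated * hours = 1220 * 8760 = 10687200 kWh
CF = 1475240 / 10687200
CF = 0.1380

0.1380


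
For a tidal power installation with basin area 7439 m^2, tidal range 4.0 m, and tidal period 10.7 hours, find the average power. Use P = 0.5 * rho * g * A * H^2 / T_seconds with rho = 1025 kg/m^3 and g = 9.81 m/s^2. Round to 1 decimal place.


Convert period to seconds: T = 10.7 * 3600 = 38520.0 s
H^2 = 4.0^2 = 16.0
P = 0.5 * rho * g * A * H^2 / T
P = 0.5 * 1025 * 9.81 * 7439 * 16.0 / 38520.0
P = 15535.0 W

15535.0


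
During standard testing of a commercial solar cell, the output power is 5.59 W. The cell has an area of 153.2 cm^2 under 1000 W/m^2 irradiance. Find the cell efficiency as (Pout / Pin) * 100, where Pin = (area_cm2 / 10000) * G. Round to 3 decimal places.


First compute the input power:
  Pin = area_cm2 / 10000 * G = 153.2 / 10000 * 1000 = 15.32 W
Then compute efficiency:
  Efficiency = (Pout / Pin) * 100 = (5.59 / 15.32) * 100
  Efficiency = 36.488%

36.488


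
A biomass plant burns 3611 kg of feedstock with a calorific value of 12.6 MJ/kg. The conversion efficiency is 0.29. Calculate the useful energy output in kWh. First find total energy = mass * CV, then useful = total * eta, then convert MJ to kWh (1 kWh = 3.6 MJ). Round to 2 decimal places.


Total energy = mass * CV = 3611 * 12.6 = 45498.6 MJ
Useful energy = total * eta = 45498.6 * 0.29 = 13194.59 MJ
Convert to kWh: 13194.59 / 3.6
Useful energy = 3665.17 kWh

3665.17


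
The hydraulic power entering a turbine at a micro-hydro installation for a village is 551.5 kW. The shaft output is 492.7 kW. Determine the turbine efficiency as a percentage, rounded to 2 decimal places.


Turbine efficiency = (output power / input power) * 100
eta = (492.7 / 551.5) * 100
eta = 89.34%

89.34


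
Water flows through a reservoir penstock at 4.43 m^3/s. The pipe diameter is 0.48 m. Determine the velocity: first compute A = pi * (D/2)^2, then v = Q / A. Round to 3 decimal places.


Compute pipe cross-sectional area:
  A = pi * (D/2)^2 = pi * (0.48/2)^2 = 0.181 m^2
Calculate velocity:
  v = Q / A = 4.43 / 0.181
  v = 24.481 m/s

24.481


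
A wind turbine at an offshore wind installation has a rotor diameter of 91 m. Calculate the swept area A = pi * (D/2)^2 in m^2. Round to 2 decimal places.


Compute the rotor radius:
  r = D / 2 = 91 / 2 = 45.5 m
Calculate swept area:
  A = pi * r^2 = pi * 45.5^2
  A = 6503.88 m^2

6503.88


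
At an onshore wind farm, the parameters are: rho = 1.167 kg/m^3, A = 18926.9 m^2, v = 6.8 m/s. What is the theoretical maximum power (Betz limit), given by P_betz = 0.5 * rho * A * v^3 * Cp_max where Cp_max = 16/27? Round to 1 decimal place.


The Betz coefficient Cp_max = 16/27 = 0.5926
v^3 = 6.8^3 = 314.432
P_betz = 0.5 * rho * A * v^3 * Cp_max
P_betz = 0.5 * 1.167 * 18926.9 * 314.432 * 0.5926
P_betz = 2057800.7 W

2057800.7


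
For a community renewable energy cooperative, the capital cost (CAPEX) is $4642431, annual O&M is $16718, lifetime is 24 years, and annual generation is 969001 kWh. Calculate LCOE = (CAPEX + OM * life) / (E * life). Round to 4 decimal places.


Total cost = CAPEX + OM * lifetime = 4642431 + 16718 * 24 = 4642431 + 401232 = 5043663
Total generation = annual * lifetime = 969001 * 24 = 23256024 kWh
LCOE = 5043663 / 23256024
LCOE = 0.2169 $/kWh

0.2169


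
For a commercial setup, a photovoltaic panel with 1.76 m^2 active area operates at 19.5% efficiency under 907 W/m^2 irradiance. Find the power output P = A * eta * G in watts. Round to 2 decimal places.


Use the solar power formula P = A * eta * G.
Given: A = 1.76 m^2, eta = 0.195, G = 907 W/m^2
P = 1.76 * 0.195 * 907
P = 311.28 W

311.28


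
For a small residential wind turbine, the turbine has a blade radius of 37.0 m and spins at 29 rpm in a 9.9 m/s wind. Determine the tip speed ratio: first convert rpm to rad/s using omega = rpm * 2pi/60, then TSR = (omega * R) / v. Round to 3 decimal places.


Convert rotational speed to rad/s:
  omega = 29 * 2 * pi / 60 = 3.0369 rad/s
Compute tip speed:
  v_tip = omega * R = 3.0369 * 37.0 = 112.364 m/s
Tip speed ratio:
  TSR = v_tip / v_wind = 112.364 / 9.9 = 11.350

11.350


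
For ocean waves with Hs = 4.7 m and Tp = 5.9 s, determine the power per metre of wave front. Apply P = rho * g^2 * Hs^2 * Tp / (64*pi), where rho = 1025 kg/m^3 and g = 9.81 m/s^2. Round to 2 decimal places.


Apply wave power formula:
  g^2 = 9.81^2 = 96.2361
  Hs^2 = 4.7^2 = 22.09
  Numerator = rho * g^2 * Hs^2 * Tp = 1025 * 96.2361 * 22.09 * 5.9 = 12856110.83
  Denominator = 64 * pi = 201.0619
  P = 12856110.83 / 201.0619 = 63941.05 W/m

63941.05


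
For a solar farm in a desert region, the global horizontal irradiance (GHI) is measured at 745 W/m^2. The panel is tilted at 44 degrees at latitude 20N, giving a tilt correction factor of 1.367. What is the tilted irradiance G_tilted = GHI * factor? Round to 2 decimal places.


Identify the given values:
  GHI = 745 W/m^2, tilt correction factor = 1.367
Apply the formula G_tilted = GHI * factor:
  G_tilted = 745 * 1.367
  G_tilted = 1018.42 W/m^2

1018.42


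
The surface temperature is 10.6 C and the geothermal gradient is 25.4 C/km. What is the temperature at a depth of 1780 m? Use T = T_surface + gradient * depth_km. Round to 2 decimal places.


Convert depth to km: 1780 / 1000 = 1.78 km
Temperature increase = gradient * depth_km = 25.4 * 1.78 = 45.21 C
Temperature at depth = T_surface + delta_T = 10.6 + 45.21
T = 55.81 C

55.81


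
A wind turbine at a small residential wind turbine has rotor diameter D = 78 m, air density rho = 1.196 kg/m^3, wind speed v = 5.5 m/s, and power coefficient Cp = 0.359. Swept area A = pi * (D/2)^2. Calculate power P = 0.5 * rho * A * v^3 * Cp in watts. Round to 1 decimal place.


Step 1 -- Compute swept area:
  A = pi * (D/2)^2 = pi * (78/2)^2 = 4778.36 m^2
Step 2 -- Apply wind power equation:
  P = 0.5 * rho * A * v^3 * Cp
  v^3 = 5.5^3 = 166.375
  P = 0.5 * 1.196 * 4778.36 * 166.375 * 0.359
  P = 170672.2 W

170672.2
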